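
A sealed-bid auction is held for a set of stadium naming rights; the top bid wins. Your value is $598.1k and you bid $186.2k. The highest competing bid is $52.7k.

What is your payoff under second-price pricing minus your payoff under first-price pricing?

$133.5k

You have the highest bid, so you win under either rule.
Second-price: pay $52.7k → payoff $545.4k.
First-price: pay your own bid $186.2k → payoff $411.9k.
Difference = $545.4k − ($411.9k) = $133.5k.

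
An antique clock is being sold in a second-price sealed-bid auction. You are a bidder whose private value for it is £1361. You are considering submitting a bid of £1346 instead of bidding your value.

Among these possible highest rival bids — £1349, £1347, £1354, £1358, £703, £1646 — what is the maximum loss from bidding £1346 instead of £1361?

£1349: truthful gives £12, deviation gives £0 → loss £12.
£1347: truthful gives £14, deviation gives £0 → loss £14.
£1354: truthful gives £7, deviation gives £0 → loss £7.
£1358: truthful gives £3, deviation gives £0 → loss £3.
£703: same outcome either way → loss £0.
£1646: same outcome either way → loss £0.
Maximum loss: £14.

£14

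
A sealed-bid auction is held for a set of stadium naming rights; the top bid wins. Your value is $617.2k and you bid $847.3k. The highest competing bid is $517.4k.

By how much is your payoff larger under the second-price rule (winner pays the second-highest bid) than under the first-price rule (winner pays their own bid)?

$329.9k

You have the highest bid, so you win under either rule.
Second-price: pay $517.4k → payoff $99.8k.
First-price: pay your own bid $847.3k → payoff −$230.1k.
Difference = $99.8k − (−$230.1k) = $329.9k.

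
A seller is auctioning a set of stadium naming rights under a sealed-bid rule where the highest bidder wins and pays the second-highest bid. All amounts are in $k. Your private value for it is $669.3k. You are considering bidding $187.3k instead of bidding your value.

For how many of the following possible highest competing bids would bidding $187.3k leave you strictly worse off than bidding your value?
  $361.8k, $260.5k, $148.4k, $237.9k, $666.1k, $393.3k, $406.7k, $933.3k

6

The deviation hurts exactly when the highest competing bid lies strictly between $187.3k and $669.3k — underbidding then forfeits a profitable win.
$361.8k: inside the interval → strictly worse (loss $307.5k).
$260.5k: inside the interval → strictly worse (loss $408.8k).
$148.4k: below both → same outcome either way.
$237.9k: inside the interval → strictly worse (loss $431.4k).
$666.1k: inside the interval → strictly worse (loss $3.2k).
$393.3k: inside the interval → strictly worse (loss $276k).
$406.7k: inside the interval → strictly worse (loss $262.6k).
$933.3k: above both → same outcome either way.
Count: 6.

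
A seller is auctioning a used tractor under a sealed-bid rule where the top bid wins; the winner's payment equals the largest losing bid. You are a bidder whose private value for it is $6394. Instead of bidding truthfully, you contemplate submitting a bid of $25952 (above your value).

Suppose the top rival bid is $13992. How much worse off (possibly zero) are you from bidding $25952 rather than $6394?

Bidding your value $6394: you lose (since $6394 < $13992). Payoff $0.
Bidding $25952: you win and pay $13992. Payoff $6394 − $13992 = −$7598.
The competing bid $13992 lies between your value and your inflated bid, so overbidding wins an item priced above your value.
Loss from deviating = $0 − (−$7598) = $7598.

$7598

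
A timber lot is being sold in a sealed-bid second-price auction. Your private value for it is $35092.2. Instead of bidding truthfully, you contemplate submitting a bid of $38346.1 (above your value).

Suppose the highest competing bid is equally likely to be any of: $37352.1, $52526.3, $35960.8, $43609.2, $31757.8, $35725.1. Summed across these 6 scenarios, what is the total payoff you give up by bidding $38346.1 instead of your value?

$3761.4

The deviation costs you only when the competing bid falls strictly between $35092.2 and $38346.1; elsewhere both bids give the same outcome.
$37352.1: truthful payoff $0, deviation payoff −$2259.9 → loss $2259.9.
$52526.3: outcomes coincide → loss $0.
$35960.8: truthful payoff $0, deviation payoff −$868.6 → loss $868.6.
$43609.2: outcomes coincide → loss $0.
$31757.8: outcomes coincide → loss $0.
$35725.1: truthful payoff $0, deviation payoff −$632.9 → loss $632.9.
Total loss = $2259.9 + $868.6 + $632.9 = $3761.4.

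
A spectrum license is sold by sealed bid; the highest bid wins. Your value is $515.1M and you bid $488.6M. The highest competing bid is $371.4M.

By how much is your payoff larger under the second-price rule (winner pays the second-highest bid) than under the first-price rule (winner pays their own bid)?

You have the highest bid, so you win under either rule.
Second-price: pay $371.4M → payoff $143.7M.
First-price: pay your own bid $488.6M → payoff $26.5M.
Difference = $143.7M − ($26.5M) = $117.2M.

$117.2M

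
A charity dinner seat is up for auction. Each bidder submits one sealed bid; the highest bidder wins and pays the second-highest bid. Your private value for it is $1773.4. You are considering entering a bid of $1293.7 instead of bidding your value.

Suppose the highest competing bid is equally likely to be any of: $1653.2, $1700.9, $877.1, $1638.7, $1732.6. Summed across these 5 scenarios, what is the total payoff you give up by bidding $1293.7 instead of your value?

$368.2

The deviation costs you only when the competing bid falls strictly between $1293.7 and $1773.4; elsewhere both bids give the same outcome.
$1653.2: truthful payoff $120.2, deviation payoff $0 → loss $120.2.
$1700.9: truthful payoff $72.5, deviation payoff $0 → loss $72.5.
$877.1: outcomes coincide → loss $0.
$1638.7: truthful payoff $134.7, deviation payoff $0 → loss $134.7.
$1732.6: truthful payoff $40.8, deviation payoff $0 → loss $40.8.
Total loss = $120.2 + $72.5 + $134.7 + $40.8 = $368.2.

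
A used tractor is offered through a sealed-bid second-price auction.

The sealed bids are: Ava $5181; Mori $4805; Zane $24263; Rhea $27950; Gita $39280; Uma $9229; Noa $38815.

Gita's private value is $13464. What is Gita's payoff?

−$25351

Highest bid: Gita at $39280, so Gita wins.
Second-highest bid: Noa at $38815 — that is the price the winner pays.
Gita's payoff = value − price = $13464 − $38815 = −$25351.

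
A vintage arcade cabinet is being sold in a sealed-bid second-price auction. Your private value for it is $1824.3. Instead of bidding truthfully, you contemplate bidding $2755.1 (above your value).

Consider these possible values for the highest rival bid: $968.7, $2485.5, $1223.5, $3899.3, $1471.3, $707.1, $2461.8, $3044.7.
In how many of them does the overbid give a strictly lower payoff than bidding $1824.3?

2

The deviation hurts exactly when the highest competing bid lies strictly between $1824.3 and $2755.1 — overbidding then wins at a price above your value.
$968.7: below both → same outcome either way.
$2485.5: inside the interval → strictly worse (loss $661.2).
$1223.5: below both → same outcome either way.
$3899.3: above both → same outcome either way.
$1471.3: below both → same outcome either way.
$707.1: below both → same outcome either way.
$2461.8: inside the interval → strictly worse (loss $637.5).
$3044.7: above both → same outcome either way.
Count: 2.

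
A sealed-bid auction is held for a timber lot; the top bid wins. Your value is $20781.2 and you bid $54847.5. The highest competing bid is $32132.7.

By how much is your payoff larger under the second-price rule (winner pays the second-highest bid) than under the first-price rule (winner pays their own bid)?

$22714.8

You have the highest bid, so you win under either rule.
Second-price: pay $32132.7 → payoff −$11351.5.
First-price: pay your own bid $54847.5 → payoff −$34066.3.
Difference = −$11351.5 − (−$34066.3) = $22714.8.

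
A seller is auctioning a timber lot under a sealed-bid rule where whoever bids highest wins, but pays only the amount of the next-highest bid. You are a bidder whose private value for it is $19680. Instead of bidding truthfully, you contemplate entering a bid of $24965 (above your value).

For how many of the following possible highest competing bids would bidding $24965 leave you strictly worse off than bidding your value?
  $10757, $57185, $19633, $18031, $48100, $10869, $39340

0

The deviation hurts exactly when the highest competing bid lies strictly between $19680 and $24965 — overbidding then wins at a price above your value.
$10757: below both → same outcome either way.
$57185: above both → same outcome either way.
$19633: below both → same outcome either way.
$18031: below both → same outcome either way.
$48100: above both → same outcome either way.
$10869: below both → same outcome either way.
$39340: above both → same outcome either way.
Count: 0.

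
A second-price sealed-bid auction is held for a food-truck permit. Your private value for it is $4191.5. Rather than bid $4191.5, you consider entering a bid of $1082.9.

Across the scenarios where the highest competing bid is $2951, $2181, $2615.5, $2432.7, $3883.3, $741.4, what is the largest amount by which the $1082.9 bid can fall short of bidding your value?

$2010.5

$2951: truthful gives $1240.5, deviation gives $0 → loss $1240.5.
$2181: truthful gives $2010.5, deviation gives $0 → loss $2010.5.
$2615.5: truthful gives $1576, deviation gives $0 → loss $1576.
$2432.7: truthful gives $1758.8, deviation gives $0 → loss $1758.8.
$3883.3: truthful gives $308.2, deviation gives $0 → loss $308.2.
$741.4: same outcome either way → loss $0.
Maximum loss: $2010.5.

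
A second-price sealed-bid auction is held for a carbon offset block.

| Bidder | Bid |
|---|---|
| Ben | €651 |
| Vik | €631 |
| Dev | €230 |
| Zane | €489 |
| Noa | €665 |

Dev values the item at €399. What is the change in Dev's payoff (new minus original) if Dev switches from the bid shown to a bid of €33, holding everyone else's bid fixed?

The highest bid among the other bidders is €665; Dev's bid doesn't change that.
Original bid €230: Dev is not highest (top rival bid is €665); payoff €0.
Alternative bid €33: Dev is not highest (top rival bid is €665); payoff €0.
Change in payoff = €0 − (€0) = €0.

€0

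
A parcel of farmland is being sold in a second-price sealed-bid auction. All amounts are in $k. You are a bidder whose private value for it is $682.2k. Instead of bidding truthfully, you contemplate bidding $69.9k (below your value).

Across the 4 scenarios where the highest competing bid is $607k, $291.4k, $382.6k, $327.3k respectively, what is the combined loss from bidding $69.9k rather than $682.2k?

$1120.5k

The deviation costs you only when the competing bid falls strictly between $69.9k and $682.2k; elsewhere both bids give the same outcome.
$607k: truthful payoff $75.2k, deviation payoff $0k → loss $75.2k.
$291.4k: truthful payoff $390.8k, deviation payoff $0k → loss $390.8k.
$382.6k: truthful payoff $299.6k, deviation payoff $0k → loss $299.6k.
$327.3k: truthful payoff $354.9k, deviation payoff $0k → loss $354.9k.
Total loss = $75.2k + $390.8k + $299.6k + $354.9k = $1120.5k.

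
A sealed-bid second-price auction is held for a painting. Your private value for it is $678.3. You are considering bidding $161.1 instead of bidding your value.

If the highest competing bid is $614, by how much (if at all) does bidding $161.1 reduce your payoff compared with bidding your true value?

Bidding your value $678.3: you win (since $678.3 > $614) and pay $614. Payoff $64.3.
Bidding $161.1: you lose. Payoff $0.
The competing bid $614 lies between your shaded bid and your value, so underbidding forfeits an item you could have won at a profitable price.
Loss from deviating = $64.3 − ($0) = $64.3.

$64.3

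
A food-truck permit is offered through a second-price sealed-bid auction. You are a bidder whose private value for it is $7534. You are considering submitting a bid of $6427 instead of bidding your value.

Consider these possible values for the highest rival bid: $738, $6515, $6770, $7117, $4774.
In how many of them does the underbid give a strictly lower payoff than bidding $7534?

3

The deviation hurts exactly when the highest competing bid lies strictly between $6427 and $7534 — underbidding then forfeits a profitable win.
$738: below both → same outcome either way.
$6515: inside the interval → strictly worse (loss $1019).
$6770: inside the interval → strictly worse (loss $764).
$7117: inside the interval → strictly worse (loss $417).
$4774: below both → same outcome either way.
Count: 3.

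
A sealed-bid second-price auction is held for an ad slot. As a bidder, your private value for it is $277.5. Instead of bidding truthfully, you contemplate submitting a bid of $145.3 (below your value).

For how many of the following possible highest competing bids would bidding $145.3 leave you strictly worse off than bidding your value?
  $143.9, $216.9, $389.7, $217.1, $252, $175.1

4

The deviation hurts exactly when the highest competing bid lies strictly between $145.3 and $277.5 — underbidding then forfeits a profitable win.
$143.9: below both → same outcome either way.
$216.9: inside the interval → strictly worse (loss $60.6).
$389.7: above both → same outcome either way.
$217.1: inside the interval → strictly worse (loss $60.4).
$252: inside the interval → strictly worse (loss $25.5).
$175.1: inside the interval → strictly worse (loss $102.4).
Count: 4.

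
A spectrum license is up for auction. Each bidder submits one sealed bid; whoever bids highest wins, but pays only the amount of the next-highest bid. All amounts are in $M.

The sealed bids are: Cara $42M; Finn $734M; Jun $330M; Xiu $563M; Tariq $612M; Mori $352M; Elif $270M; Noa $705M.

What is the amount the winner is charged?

Highest bid: Finn at $734M, so Finn wins.
Second-highest bid: Noa at $705M — that is the price the winner pays.

$705M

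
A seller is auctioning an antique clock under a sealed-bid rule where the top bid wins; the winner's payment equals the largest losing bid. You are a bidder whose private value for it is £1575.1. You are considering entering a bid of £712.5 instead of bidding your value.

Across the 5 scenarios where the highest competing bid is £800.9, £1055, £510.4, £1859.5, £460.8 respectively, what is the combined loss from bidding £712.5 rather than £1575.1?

The deviation costs you only when the competing bid falls strictly between £712.5 and £1575.1; elsewhere both bids give the same outcome.
£800.9: truthful payoff £774.2, deviation payoff £0 → loss £774.2.
£1055: truthful payoff £520.1, deviation payoff £0 → loss £520.1.
£510.4: outcomes coincide → loss £0.
£1859.5: outcomes coincide → loss £0.
£460.8: outcomes coincide → loss £0.
Total loss = £774.2 + £520.1 = £1294.3.

£1294.3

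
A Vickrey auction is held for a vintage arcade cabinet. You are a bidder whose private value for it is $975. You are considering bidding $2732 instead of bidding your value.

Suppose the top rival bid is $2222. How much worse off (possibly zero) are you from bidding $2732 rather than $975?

$1247

Bidding your value $975: you lose (since $975 < $2222). Payoff $0.
Bidding $2732: you win and pay $2222. Payoff $975 − $2222 = −$1247.
The competing bid $2222 lies between your value and your inflated bid, so overbidding wins an item priced above your value.
Loss from deviating = $0 − (−$1247) = $1247.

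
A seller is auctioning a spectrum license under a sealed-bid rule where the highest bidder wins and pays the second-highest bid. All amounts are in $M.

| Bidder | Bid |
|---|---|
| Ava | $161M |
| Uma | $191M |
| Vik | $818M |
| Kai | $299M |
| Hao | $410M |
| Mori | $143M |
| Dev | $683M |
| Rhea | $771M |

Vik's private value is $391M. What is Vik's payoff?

−$380M

Highest bid: Vik at $818M, so Vik wins.
Second-highest bid: Rhea at $771M — that is the price the winner pays.
Vik's payoff = value − price = $391M − $771M = −$380M.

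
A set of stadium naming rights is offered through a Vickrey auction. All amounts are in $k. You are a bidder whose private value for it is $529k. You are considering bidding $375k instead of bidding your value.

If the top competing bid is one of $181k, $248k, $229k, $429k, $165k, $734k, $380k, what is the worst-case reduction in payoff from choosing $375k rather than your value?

$149k

$181k: same outcome either way → loss $0k.
$248k: same outcome either way → loss $0k.
$229k: same outcome either way → loss $0k.
$429k: truthful gives $100k, deviation gives $0k → loss $100k.
$165k: same outcome either way → loss $0k.
$734k: same outcome either way → loss $0k.
$380k: truthful gives $149k, deviation gives $0k → loss $149k.
Maximum loss: $149k.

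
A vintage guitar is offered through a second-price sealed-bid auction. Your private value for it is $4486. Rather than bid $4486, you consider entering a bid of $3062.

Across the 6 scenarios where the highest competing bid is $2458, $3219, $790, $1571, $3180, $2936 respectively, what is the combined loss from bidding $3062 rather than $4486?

The deviation costs you only when the competing bid falls strictly between $3062 and $4486; elsewhere both bids give the same outcome.
$2458: outcomes coincide → loss $0.
$3219: truthful payoff $1267, deviation payoff $0 → loss $1267.
$790: outcomes coincide → loss $0.
$1571: outcomes coincide → loss $0.
$3180: truthful payoff $1306, deviation payoff $0 → loss $1306.
$2936: outcomes coincide → loss $0.
Total loss = $1267 + $1306 = $2573.
In a second-price auction your bid sets only whether you win, not what you pay, so bidding your true value is weakly dominant.

$2573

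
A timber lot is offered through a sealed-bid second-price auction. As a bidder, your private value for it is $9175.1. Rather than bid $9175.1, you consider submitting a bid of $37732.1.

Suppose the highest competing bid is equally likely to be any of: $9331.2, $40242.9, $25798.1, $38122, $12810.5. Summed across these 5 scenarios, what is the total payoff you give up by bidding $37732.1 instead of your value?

$20414.5

The deviation costs you only when the competing bid falls strictly between $9175.1 and $37732.1; elsewhere both bids give the same outcome.
$9331.2: truthful payoff $0, deviation payoff −$156.1 → loss $156.1.
$40242.9: outcomes coincide → loss $0.
$25798.1: truthful payoff $0, deviation payoff −$16623 → loss $16623.
$38122: outcomes coincide → loss $0.
$12810.5: truthful payoff $0, deviation payoff −$3635.4 → loss $3635.4.
Total loss = $156.1 + $16623 + $3635.4 = $20414.5.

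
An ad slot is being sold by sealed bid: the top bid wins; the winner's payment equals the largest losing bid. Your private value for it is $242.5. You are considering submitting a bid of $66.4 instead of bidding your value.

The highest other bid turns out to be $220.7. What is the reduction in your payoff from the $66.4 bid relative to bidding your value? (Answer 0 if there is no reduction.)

Bidding your value $242.5: you win (since $242.5 > $220.7) and pay $220.7. Payoff $21.8.
Bidding $66.4: you lose. Payoff $0.
The competing bid $220.7 lies between your shaded bid and your value, so underbidding forfeits an item you could have won at a profitable price.
Loss from deviating = $21.8 − ($0) = $21.8.

$21.8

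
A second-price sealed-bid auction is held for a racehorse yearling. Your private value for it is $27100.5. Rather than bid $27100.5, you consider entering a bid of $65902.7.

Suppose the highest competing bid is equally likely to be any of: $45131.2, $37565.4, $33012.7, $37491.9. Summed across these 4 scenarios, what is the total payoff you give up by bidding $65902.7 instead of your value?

$44799.2

The deviation costs you only when the competing bid falls strictly between $27100.5 and $65902.7; elsewhere both bids give the same outcome.
$45131.2: truthful payoff $0, deviation payoff −$18030.7 → loss $18030.7.
$37565.4: truthful payoff $0, deviation payoff −$10464.9 → loss $10464.9.
$33012.7: truthful payoff $0, deviation payoff −$5912.2 → loss $5912.2.
$37491.9: truthful payoff $0, deviation payoff −$10391.4 → loss $10391.4.
Total loss = $18030.7 + $10464.9 + $5912.2 + $10391.4 = $44799.2.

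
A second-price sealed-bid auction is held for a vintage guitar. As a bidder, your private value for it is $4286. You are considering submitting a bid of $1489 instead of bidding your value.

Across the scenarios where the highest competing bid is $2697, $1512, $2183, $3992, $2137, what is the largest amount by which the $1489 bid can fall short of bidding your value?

$2774

$2697: truthful gives $1589, deviation gives $0 → loss $1589.
$1512: truthful gives $2774, deviation gives $0 → loss $2774.
$2183: truthful gives $2103, deviation gives $0 → loss $2103.
$3992: truthful gives $294, deviation gives $0 → loss $294.
$2137: truthful gives $2149, deviation gives $0 → loss $2149.
Maximum loss: $2774.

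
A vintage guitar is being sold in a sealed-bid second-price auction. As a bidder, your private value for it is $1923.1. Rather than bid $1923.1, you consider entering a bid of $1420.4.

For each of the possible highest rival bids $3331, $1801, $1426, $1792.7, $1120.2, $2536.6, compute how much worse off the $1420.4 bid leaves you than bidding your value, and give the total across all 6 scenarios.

$749.6

The deviation costs you only when the competing bid falls strictly between $1420.4 and $1923.1; elsewhere both bids give the same outcome.
$3331: outcomes coincide → loss $0.
$1801: truthful payoff $122.1, deviation payoff $0 → loss $122.1.
$1426: truthful payoff $497.1, deviation payoff $0 → loss $497.1.
$1792.7: truthful payoff $130.4, deviation payoff $0 → loss $130.4.
$1120.2: outcomes coincide → loss $0.
$2536.6: outcomes coincide → loss $0.
Total loss = $122.1 + $497.1 + $130.4 = $749.6.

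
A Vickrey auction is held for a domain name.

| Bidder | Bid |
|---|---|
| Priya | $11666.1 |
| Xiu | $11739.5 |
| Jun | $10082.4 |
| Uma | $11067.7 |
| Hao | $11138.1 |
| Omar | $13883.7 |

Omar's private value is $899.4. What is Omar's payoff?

−$10840.1

Highest bid: Omar at $13883.7, so Omar wins.
Second-highest bid: Xiu at $11739.5 — that is the price the winner pays.
Omar's payoff = value − price = $899.4 − $11739.5 = −$10840.1.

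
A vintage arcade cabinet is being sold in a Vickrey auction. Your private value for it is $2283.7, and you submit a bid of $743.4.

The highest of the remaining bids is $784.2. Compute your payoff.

Your bid $743.4 is below the highest competing bid $784.2, so you lose.
A losing bidder pays nothing and receives nothing: payoff = $0.

$0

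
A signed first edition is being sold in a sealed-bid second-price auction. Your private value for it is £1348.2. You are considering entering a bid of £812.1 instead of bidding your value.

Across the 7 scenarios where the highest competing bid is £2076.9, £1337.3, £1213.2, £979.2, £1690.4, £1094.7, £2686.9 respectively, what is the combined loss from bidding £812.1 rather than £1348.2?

£768.4

The deviation costs you only when the competing bid falls strictly between £812.1 and £1348.2; elsewhere both bids give the same outcome.
£2076.9: outcomes coincide → loss £0.
£1337.3: truthful payoff £10.9, deviation payoff £0 → loss £10.9.
£1213.2: truthful payoff £135, deviation payoff £0 → loss £135.
£979.2: truthful payoff £369, deviation payoff £0 → loss £369.
£1690.4: outcomes coincide → loss £0.
£1094.7: truthful payoff £253.5, deviation payoff £0 → loss £253.5.
£2686.9: outcomes coincide → loss £0.
Total loss = £10.9 + £135 + £369 + £253.5 = £768.4.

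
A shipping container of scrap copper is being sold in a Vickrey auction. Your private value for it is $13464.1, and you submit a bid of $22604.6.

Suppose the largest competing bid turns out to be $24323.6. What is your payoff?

$0

Your bid $22604.6 is below the highest competing bid $24323.6, so you lose.
A losing bidder pays nothing and receives nothing: payoff = $0.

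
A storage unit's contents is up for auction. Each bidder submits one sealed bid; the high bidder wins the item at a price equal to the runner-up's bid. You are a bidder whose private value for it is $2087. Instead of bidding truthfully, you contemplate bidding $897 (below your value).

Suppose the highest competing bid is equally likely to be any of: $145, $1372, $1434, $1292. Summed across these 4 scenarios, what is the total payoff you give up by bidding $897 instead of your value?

$2163

The deviation costs you only when the competing bid falls strictly between $897 and $2087; elsewhere both bids give the same outcome.
$145: outcomes coincide → loss $0.
$1372: truthful payoff $715, deviation payoff $0 → loss $715.
$1434: truthful payoff $653, deviation payoff $0 → loss $653.
$1292: truthful payoff $795, deviation payoff $0 → loss $795.
Total loss = $715 + $653 + $795 = $2163.
In a second-price auction your bid sets only whether you win, not what you pay, so bidding your true value is weakly dominant.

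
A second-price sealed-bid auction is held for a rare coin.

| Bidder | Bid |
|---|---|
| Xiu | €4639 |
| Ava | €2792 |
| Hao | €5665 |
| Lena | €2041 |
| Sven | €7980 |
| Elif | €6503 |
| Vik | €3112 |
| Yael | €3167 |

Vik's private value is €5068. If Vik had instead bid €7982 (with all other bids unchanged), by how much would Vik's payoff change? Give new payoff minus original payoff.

The highest bid among the other bidders is €7980; Vik's bid doesn't change that.
Original bid €3112: Vik is not highest (top rival bid is €7980); payoff €0.
Alternative bid €7982: Vik is highest, pays the top rival bid €7980; payoff €5068 − €7980 = −€2912.
Change in payoff = −€2912 − (€0) = −€2912.

−€2912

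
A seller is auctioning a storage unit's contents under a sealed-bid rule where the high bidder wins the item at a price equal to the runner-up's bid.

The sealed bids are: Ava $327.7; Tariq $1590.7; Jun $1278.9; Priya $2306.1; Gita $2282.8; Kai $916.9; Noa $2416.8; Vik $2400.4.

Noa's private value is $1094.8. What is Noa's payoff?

−$1305.6

Highest bid: Noa at $2416.8, so Noa wins.
Second-highest bid: Vik at $2400.4 — that is the price the winner pays.
Noa's payoff = value − price = $1094.8 − $2400.4 = −$1305.6.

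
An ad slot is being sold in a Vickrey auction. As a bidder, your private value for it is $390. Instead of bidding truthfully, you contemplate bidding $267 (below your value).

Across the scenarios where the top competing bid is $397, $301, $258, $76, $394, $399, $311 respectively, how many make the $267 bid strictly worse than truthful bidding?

2

The deviation hurts exactly when the highest competing bid lies strictly between $267 and $390 — underbidding then forfeits a profitable win.
$397: above both → same outcome either way.
$301: inside the interval → strictly worse (loss $89).
$258: below both → same outcome either way.
$76: below both → same outcome either way.
$394: above both → same outcome either way.
$399: above both → same outcome either way.
$311: inside the interval → strictly worse (loss $79).
Count: 2.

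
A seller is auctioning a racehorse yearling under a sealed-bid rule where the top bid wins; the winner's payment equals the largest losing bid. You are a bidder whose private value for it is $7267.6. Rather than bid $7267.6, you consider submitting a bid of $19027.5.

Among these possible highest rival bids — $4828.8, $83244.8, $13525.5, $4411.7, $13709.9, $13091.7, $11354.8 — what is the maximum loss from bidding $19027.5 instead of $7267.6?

$4828.8: same outcome either way → loss $0.
$83244.8: same outcome either way → loss $0.
$13525.5: truthful gives $0, deviation gives −$6257.9 → loss $6257.9.
$4411.7: same outcome either way → loss $0.
$13709.9: truthful gives $0, deviation gives −$6442.3 → loss $6442.3.
$13091.7: truthful gives $0, deviation gives −$5824.1 → loss $5824.1.
$11354.8: truthful gives $0, deviation gives −$4087.2 → loss $4087.2.
Maximum loss: $6442.3.

$6442.3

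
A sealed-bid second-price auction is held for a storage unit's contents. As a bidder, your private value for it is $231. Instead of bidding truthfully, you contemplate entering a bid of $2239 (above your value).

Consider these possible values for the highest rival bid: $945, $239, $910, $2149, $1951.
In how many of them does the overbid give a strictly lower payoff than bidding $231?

The deviation hurts exactly when the highest competing bid lies strictly between $231 and $2239 — overbidding then wins at a price above your value.
$945: inside the interval → strictly worse (loss $714).
$239: inside the interval → strictly worse (loss $8).
$910: inside the interval → strictly worse (loss $679).
$2149: inside the interval → strictly worse (loss $1918).
$1951: inside the interval → strictly worse (loss $1720).
Count: 5.

5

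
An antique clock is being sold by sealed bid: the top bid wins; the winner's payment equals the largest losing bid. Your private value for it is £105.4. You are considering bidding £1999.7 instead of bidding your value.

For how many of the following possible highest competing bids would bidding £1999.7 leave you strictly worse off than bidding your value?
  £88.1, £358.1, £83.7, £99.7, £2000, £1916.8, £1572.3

The deviation hurts exactly when the highest competing bid lies strictly between £105.4 and £1999.7 — overbidding then wins at a price above your value.
£88.1: below both → same outcome either way.
£358.1: inside the interval → strictly worse (loss £252.7).
£83.7: below both → same outcome either way.
£99.7: below both → same outcome either way.
£2000: above both → same outcome either way.
£1916.8: inside the interval → strictly worse (loss £1811.4).
£1572.3: inside the interval → strictly worse (loss £1466.9).
Count: 3.

3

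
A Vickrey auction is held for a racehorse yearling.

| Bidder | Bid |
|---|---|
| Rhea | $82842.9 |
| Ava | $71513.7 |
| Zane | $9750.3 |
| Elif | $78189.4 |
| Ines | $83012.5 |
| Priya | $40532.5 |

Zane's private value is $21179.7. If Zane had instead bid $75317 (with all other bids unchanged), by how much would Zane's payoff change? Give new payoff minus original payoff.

The highest bid among the other bidders is $83012.5; Zane's bid doesn't change that.
Original bid $9750.3: Zane is not highest (top rival bid is $83012.5); payoff $0.
Alternative bid $75317: Zane is not highest (top rival bid is $83012.5); payoff $0.
Change in payoff = $0 − ($0) = $0.

$0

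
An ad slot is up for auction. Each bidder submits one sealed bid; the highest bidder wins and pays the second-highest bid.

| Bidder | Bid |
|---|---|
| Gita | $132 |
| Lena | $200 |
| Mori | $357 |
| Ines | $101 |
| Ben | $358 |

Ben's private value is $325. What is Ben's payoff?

Highest bid: Ben at $358, so Ben wins.
Second-highest bid: Mori at $357 — that is the price the winner pays.
Ben's payoff = value − price = $325 − $357 = −$32.

−$32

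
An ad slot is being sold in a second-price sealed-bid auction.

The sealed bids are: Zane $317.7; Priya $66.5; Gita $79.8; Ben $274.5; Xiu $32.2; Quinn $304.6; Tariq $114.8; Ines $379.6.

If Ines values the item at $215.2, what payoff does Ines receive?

Highest bid: Ines at $379.6, so Ines wins.
Second-highest bid: Zane at $317.7 — that is the price the winner pays.
Ines's payoff = value − price = $215.2 − $317.7 = −$102.5.

−$102.5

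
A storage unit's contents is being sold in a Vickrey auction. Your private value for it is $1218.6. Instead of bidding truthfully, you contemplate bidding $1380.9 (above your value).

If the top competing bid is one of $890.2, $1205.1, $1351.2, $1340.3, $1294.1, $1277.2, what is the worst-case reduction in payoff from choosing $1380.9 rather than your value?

$132.6

$890.2: same outcome either way → loss $0.
$1205.1: same outcome either way → loss $0.
$1351.2: truthful gives $0, deviation gives −$132.6 → loss $132.6.
$1340.3: truthful gives $0, deviation gives −$121.7 → loss $121.7.
$1294.1: truthful gives $0, deviation gives −$75.5 → loss $75.5.
$1277.2: truthful gives $0, deviation gives −$58.6 → loss $58.6.
Maximum loss: $132.6.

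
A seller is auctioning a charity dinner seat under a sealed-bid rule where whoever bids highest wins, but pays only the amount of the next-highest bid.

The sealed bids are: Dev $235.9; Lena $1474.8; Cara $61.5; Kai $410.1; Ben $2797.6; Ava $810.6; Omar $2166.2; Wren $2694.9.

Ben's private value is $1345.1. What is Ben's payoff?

Highest bid: Ben at $2797.6, so Ben wins.
Second-highest bid: Wren at $2694.9 — that is the price the winner pays.
Ben's payoff = value − price = $1345.1 − $2694.9 = −$1349.8.

−$1349.8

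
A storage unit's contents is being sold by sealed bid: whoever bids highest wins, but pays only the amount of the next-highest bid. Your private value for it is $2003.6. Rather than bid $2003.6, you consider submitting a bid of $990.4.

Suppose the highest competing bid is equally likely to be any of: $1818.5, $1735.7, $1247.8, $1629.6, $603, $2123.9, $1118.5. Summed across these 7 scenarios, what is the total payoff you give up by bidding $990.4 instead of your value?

$2467.9

The deviation costs you only when the competing bid falls strictly between $990.4 and $2003.6; elsewhere both bids give the same outcome.
$1818.5: truthful payoff $185.1, deviation payoff $0 → loss $185.1.
$1735.7: truthful payoff $267.9, deviation payoff $0 → loss $267.9.
$1247.8: truthful payoff $755.8, deviation payoff $0 → loss $755.8.
$1629.6: truthful payoff $374, deviation payoff $0 → loss $374.
$603: outcomes coincide → loss $0.
$2123.9: outcomes coincide → loss $0.
$1118.5: truthful payoff $885.1, deviation payoff $0 → loss $885.1.
Total loss = $185.1 + $267.9 + $755.8 + $374 + $885.1 = $2467.9.
In a second-price auction your bid sets only whether you win, not what you pay, so bidding your true value is weakly dominant.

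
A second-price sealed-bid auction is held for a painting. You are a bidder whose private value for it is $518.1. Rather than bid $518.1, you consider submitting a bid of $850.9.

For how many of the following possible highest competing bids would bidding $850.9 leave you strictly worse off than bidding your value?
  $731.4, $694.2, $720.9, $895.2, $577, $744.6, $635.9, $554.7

7

The deviation hurts exactly when the highest competing bid lies strictly between $518.1 and $850.9 — overbidding then wins at a price above your value.
$731.4: inside the interval → strictly worse (loss $213.3).
$694.2: inside the interval → strictly worse (loss $176.1).
$720.9: inside the interval → strictly worse (loss $202.8).
$895.2: above both → same outcome either way.
$577: inside the interval → strictly worse (loss $58.9).
$744.6: inside the interval → strictly worse (loss $226.5).
$635.9: inside the interval → strictly worse (loss $117.8).
$554.7: inside the interval → strictly worse (loss $36.6).
Count: 7.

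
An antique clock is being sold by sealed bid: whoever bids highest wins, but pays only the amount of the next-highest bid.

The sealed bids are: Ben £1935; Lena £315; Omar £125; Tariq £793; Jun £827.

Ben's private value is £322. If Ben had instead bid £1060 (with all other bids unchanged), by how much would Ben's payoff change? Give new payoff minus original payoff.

£0

The highest bid among the other bidders is £827; Ben's bid doesn't change that.
Original bid £1935: Ben is highest, pays the top rival bid £827; payoff £322 − £827 = −£505.
Alternative bid £1060: Ben is highest, pays the top rival bid £827; payoff £322 − £827 = −£505.
Change in payoff = −£505 − (−£505) = £0.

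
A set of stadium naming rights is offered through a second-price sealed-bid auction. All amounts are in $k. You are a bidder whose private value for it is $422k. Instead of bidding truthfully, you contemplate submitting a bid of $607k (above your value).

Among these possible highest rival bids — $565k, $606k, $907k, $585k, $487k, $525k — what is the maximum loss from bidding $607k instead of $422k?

$565k: truthful gives $0k, deviation gives −$143k → loss $143k.
$606k: truthful gives $0k, deviation gives −$184k → loss $184k.
$907k: same outcome either way → loss $0k.
$585k: truthful gives $0k, deviation gives −$163k → loss $163k.
$487k: truthful gives $0k, deviation gives −$65k → loss $65k.
$525k: truthful gives $0k, deviation gives −$103k → loss $103k.
Maximum loss: $184k.

$184k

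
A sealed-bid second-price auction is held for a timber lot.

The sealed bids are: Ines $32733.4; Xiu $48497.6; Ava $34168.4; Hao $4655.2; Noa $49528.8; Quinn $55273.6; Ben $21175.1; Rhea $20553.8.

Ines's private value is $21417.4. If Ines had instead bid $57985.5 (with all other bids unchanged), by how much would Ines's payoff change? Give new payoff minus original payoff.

−$33856.2

The highest bid among the other bidders is $55273.6; Ines's bid doesn't change that.
Original bid $32733.4: Ines is not highest (top rival bid is $55273.6); payoff $0.
Alternative bid $57985.5: Ines is highest, pays the top rival bid $55273.6; payoff $21417.4 − $55273.6 = −$33856.2.
Change in payoff = −$33856.2 − ($0) = −$33856.2.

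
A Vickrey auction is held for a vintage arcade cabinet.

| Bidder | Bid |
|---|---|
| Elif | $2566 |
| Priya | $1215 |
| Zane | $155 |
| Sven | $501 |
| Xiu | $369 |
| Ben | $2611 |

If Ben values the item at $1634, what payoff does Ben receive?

Highest bid: Ben at $2611, so Ben wins.
Second-highest bid: Elif at $2566 — that is the price the winner pays.
Ben's payoff = value − price = $1634 − $2566 = −$932.

−$932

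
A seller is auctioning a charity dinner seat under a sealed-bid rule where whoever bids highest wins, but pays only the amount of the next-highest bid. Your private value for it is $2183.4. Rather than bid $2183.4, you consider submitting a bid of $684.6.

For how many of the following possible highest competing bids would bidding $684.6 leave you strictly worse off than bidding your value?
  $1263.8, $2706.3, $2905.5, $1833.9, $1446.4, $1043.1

4

The deviation hurts exactly when the highest competing bid lies strictly between $684.6 and $2183.4 — underbidding then forfeits a profitable win.
$1263.8: inside the interval → strictly worse (loss $919.6).
$2706.3: above both → same outcome either way.
$2905.5: above both → same outcome either way.
$1833.9: inside the interval → strictly worse (loss $349.5).
$1446.4: inside the interval → strictly worse (loss $737).
$1043.1: inside the interval → strictly worse (loss $1140.3).
Count: 4.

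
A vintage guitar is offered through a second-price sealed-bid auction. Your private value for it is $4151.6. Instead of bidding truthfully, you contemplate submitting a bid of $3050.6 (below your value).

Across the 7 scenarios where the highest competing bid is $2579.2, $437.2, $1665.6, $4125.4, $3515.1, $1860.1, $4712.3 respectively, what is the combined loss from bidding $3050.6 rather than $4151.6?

The deviation costs you only when the competing bid falls strictly between $3050.6 and $4151.6; elsewhere both bids give the same outcome.
$2579.2: outcomes coincide → loss $0.
$437.2: outcomes coincide → loss $0.
$1665.6: outcomes coincide → loss $0.
$4125.4: truthful payoff $26.2, deviation payoff $0 → loss $26.2.
$3515.1: truthful payoff $636.5, deviation payoff $0 → loss $636.5.
$1860.1: outcomes coincide → loss $0.
$4712.3: outcomes coincide → loss $0.
Total loss = $26.2 + $636.5 = $662.7.
Truthful bidding weakly dominates here: raising your bid can only win items priced above your value, and lowering it can only forfeit items priced below.

$662.7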